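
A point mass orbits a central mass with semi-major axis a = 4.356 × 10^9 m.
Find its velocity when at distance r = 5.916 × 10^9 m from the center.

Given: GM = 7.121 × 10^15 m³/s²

Vis-viva: v = √(GM · (2/r − 1/a)).
2/r − 1/a = 2/5.916e+09 − 1/4.356e+09 = 1.08498e-10 m⁻¹.
v = √(7.121e+15 · 1.08498e-10) m/s ≈ 879 m/s = 879 m/s.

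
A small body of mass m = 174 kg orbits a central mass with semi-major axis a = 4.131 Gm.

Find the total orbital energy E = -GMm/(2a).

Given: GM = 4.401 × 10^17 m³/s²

Convert to SI: a = 4.131 Gm = 4.131e+09 m.
E = −GMm / (2a).
E = −4.401e+17 · 174 / (2 · 4.131e+09) J ≈ -9.269e+09 J = -9.269 GJ.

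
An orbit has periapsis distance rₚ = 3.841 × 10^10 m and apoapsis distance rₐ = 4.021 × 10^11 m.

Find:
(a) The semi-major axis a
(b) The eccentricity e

(a) a = (rₚ + rₐ) / 2 = (3.841e+10 + 4.021e+11) / 2 ≈ 2.203e+11 m = 2.203 × 10^11 m.
(b) e = (rₐ − rₚ) / (rₐ + rₚ) = (4.021e+11 − 3.841e+10) / (4.021e+11 + 3.841e+10) ≈ 0.8256.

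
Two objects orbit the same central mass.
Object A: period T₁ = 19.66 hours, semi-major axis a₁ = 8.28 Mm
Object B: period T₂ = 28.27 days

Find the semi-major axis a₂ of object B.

Convert to SI: T₁ = 19.66 hours = 70776 s; a₁ = 8.28 Mm = 8.28e+06 m; T₂ = 28.27 days = 2.44253e+06 s.
Kepler's third law: (T₁/T₂)² = (a₁/a₂)³ ⇒ a₂ = a₁ · (T₂/T₁)^(2/3).
T₂/T₁ = 2.44253e+06 / 70776 = 34.5107.
a₂ = 8.28e+06 · (34.5107)^(2/3) m ≈ 8.777e+07 m = 87.77 Mm.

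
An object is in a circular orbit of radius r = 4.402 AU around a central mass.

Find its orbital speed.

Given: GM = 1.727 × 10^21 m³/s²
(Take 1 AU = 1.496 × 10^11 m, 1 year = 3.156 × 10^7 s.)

Convert to SI: r = 4.402 AU = 6.58539e+11 m.
For a circular orbit, gravity supplies the centripetal force, so v = √(GM / r).
v = √(1.727e+21 / 6.58539e+11) m/s ≈ 5.121e+04 m/s = 10.8 AU/year.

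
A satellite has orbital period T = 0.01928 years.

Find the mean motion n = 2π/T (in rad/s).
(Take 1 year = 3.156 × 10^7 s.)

Convert to SI: T = 0.01928 years = 608477 s.
n = 2π / T.
n = 2π / 608477 s ≈ 1.033e-05 rad/s.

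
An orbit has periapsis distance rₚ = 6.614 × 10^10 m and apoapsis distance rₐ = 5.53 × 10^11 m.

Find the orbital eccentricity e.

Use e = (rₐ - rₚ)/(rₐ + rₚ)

e = (rₐ − rₚ) / (rₐ + rₚ).
e = (5.53e+11 − 6.614e+10) / (5.53e+11 + 6.614e+10) = 4.8686e+11 / 6.1914e+11 ≈ 0.7863.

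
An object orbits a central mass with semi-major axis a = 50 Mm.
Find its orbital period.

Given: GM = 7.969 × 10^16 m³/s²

Convert to SI: a = 50 Mm = 5e+07 m.
Kepler's third law: T = 2π √(a³ / GM).
Substituting a = 5e+07 m and GM = 7.969e+16 m³/s²:
T = 2π √((5e+07)³ / 7.969e+16) s
T ≈ 7869 s = 2.186 hours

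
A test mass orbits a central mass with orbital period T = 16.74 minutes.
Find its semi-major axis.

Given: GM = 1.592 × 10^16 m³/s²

Convert to SI: T = 16.74 minutes = 1004.4 s.
Invert Kepler's third law: a = (GM · T² / (4π²))^(1/3).
Substituting T = 1004.4 s and GM = 1.592e+16 m³/s²:
a = (1.592e+16 · (1004.4)² / (4π²))^(1/3) m
a ≈ 7.41e+06 m = 7.41 Mm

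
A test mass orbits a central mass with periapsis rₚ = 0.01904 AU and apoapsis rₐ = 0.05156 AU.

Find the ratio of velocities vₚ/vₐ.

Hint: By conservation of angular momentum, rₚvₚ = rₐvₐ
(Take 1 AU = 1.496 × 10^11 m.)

Convert to SI: rₚ = 0.01904 AU = 2.84838e+09 m; rₐ = 0.05156 AU = 7.71338e+09 m.
Conservation of angular momentum gives rₚvₚ = rₐvₐ, so vₚ/vₐ = rₐ/rₚ.
vₚ/vₐ = 7.71338e+09 / 2.84838e+09 ≈ 2.708.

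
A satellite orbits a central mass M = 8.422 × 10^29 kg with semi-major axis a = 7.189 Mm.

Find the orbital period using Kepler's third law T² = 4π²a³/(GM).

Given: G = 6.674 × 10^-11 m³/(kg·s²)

Convert to SI: a = 7.189 Mm = 7.189e+06 m.
GM = G · M = 6.674e-11 · 8.422e+29 = 5.62084e+19 m³/s².
Kepler's third law: T = 2π √(a³ / GM).
Substituting a = 7.189e+06 m and GM = 5.62084e+19 m³/s²:
T = 2π √((7.189e+06)³ / 5.62084e+19) s
T ≈ 16.15 s = 16.15 seconds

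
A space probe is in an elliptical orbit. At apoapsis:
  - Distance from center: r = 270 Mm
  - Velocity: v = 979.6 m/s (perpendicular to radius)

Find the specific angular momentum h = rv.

Convert to SI: r = 270 Mm = 2.7e+08 m.
With v perpendicular to r, h = r · v.
h = 2.7e+08 · 979.6 m²/s ≈ 2.645e+11 m²/s.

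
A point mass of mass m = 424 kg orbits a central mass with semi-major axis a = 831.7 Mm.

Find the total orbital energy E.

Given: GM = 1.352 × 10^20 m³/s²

Convert to SI: a = 831.7 Mm = 8.317e+08 m.
E = −GMm / (2a).
E = −1.352e+20 · 424 / (2 · 8.317e+08) J ≈ -3.446e+13 J = -34.46 TJ.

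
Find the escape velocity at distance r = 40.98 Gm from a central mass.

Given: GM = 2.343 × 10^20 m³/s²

Convert to SI: r = 40.98 Gm = 4.098e+10 m.
Escape velocity comes from setting total energy to zero: ½v² − GM/r = 0 ⇒ v_esc = √(2GM / r).
v_esc = √(2 · 2.343e+20 / 4.098e+10) m/s ≈ 1.069e+05 m/s = 106.9 km/s.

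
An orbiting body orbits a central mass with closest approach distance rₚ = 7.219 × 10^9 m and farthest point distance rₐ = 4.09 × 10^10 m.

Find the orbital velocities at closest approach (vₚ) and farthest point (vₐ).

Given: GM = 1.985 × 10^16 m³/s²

Use the vis-viva equation v² = GM(2/r − 1/a) with a = (rₚ + rₐ)/2 = (7.219e+09 + 4.09e+10)/2 = 2.40595e+10 m.
vₚ = √(GM · (2/rₚ − 1/a)) = √(1.985e+16 · (2/7.219e+09 − 1/2.40595e+10)) m/s ≈ 2162 m/s = 2.162 km/s.
vₐ = √(GM · (2/rₐ − 1/a)) = √(1.985e+16 · (2/4.09e+10 − 1/2.40595e+10)) m/s ≈ 381.6 m/s = 381.6 m/s.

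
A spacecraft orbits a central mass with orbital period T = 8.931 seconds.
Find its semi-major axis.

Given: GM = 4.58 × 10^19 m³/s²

Invert Kepler's third law: a = (GM · T² / (4π²))^(1/3).
Substituting T = 8.931 s and GM = 4.58e+19 m³/s²:
a = (4.58e+19 · (8.931)² / (4π²))^(1/3) m
a ≈ 4.523e+06 m = 4.523 Mm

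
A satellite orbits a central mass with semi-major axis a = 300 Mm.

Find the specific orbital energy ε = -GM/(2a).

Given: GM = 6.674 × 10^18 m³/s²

Convert to SI: a = 300 Mm = 3e+08 m.
ε = −GM / (2a).
ε = −6.674e+18 / (2 · 3e+08) J/kg ≈ -1.112e+10 J/kg = -11.12 GJ/kg.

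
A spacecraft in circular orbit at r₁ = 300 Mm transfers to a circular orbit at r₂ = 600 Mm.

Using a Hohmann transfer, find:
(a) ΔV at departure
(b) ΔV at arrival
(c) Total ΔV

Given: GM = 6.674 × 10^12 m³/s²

Convert to SI: r₁ = 300 Mm = 3e+08 m; r₂ = 600 Mm = 6e+08 m.
Transfer semi-major axis: a_t = (r₁ + r₂)/2 = (3e+08 + 6e+08)/2 = 4.5e+08 m.
Circular speeds: v₁ = √(GM/r₁) = 149.153 m/s, v₂ = √(GM/r₂) = 105.467 m/s.
Transfer speeds (vis-viva v² = GM(2/r − 1/a_t)): v₁ᵗ = 172.227 m/s, v₂ᵗ = 86.1136 m/s.
(a) ΔV₁ = |v₁ᵗ − v₁| ≈ 23.07 m/s = 23.07 m/s.
(b) ΔV₂ = |v₂ − v₂ᵗ| ≈ 19.35 m/s = 19.35 m/s.
(c) ΔV_total = ΔV₁ + ΔV₂ ≈ 42.43 m/s = 42.43 m/s.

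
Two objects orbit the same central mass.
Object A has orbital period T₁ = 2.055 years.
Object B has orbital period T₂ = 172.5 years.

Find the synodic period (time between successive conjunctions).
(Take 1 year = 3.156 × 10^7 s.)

Convert to SI: T₁ = 2.055 years = 6.48558e+07 s; T₂ = 172.5 years = 5.4441e+09 s.
T_syn = |T₁ · T₂ / (T₁ − T₂)|.
T_syn = |6.48558e+07 · 5.4441e+09 / (6.48558e+07 − 5.4441e+09)| s ≈ 6.564e+07 s = 2.08 years.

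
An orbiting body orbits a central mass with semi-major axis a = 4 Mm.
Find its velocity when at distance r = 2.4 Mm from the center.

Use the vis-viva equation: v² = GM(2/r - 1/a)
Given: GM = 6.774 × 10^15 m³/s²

Convert to SI: a = 4 Mm = 4e+06 m; r = 2.4 Mm = 2.4e+06 m.
Vis-viva: v = √(GM · (2/r − 1/a)).
2/r − 1/a = 2/2.4e+06 − 1/4e+06 = 5.83333e-07 m⁻¹.
v = √(6.774e+15 · 5.83333e-07) m/s ≈ 6.286e+04 m/s = 62.86 km/s.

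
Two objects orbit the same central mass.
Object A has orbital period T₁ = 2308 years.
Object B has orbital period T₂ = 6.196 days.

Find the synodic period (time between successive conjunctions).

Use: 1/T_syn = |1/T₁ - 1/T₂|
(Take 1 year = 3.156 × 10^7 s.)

Convert to SI: T₁ = 2308 years = 7.28405e+10 s; T₂ = 6.196 days = 535334 s.
T_syn = |T₁ · T₂ / (T₁ − T₂)|.
T_syn = |7.28405e+10 · 535334 / (7.28405e+10 − 535334)| s ≈ 5.353e+05 s = 6.196 days.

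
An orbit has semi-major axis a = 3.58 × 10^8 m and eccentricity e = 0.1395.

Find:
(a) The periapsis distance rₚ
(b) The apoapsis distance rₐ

(a) rₚ = a(1 − e) = 3.58e+08 · (1 − 0.1395) = 3.58e+08 · 0.8605 ≈ 3.081e+08 m = 3.081 × 10^8 m.
(b) rₐ = a(1 + e) = 3.58e+08 · (1 + 0.1395) = 3.58e+08 · 1.1395 ≈ 4.079e+08 m = 4.079 × 10^8 m.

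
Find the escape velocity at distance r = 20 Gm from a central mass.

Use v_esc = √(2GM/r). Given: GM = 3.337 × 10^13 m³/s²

Convert to SI: r = 20 Gm = 2e+10 m.
Escape velocity comes from setting total energy to zero: ½v² − GM/r = 0 ⇒ v_esc = √(2GM / r).
v_esc = √(2 · 3.337e+13 / 2e+10) m/s ≈ 57.77 m/s = 57.77 m/s.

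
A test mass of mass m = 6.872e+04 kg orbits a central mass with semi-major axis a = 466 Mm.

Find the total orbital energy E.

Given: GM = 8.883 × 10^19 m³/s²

Convert to SI: a = 466 Mm = 4.66e+08 m.
E = −GMm / (2a).
E = −8.883e+19 · 6.872e+04 / (2 · 4.66e+08) J ≈ -6.55e+15 J = -6.55 PJ.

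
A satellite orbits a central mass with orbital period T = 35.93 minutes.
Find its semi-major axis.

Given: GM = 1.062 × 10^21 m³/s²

Convert to SI: T = 35.93 minutes = 2155.8 s.
Invert Kepler's third law: a = (GM · T² / (4π²))^(1/3).
Substituting T = 2155.8 s and GM = 1.062e+21 m³/s²:
a = (1.062e+21 · (2155.8)² / (4π²))^(1/3) m
a ≈ 5e+08 m = 500 Mm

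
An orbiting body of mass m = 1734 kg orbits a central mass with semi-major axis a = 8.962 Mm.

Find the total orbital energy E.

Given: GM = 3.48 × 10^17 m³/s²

Convert to SI: a = 8.962 Mm = 8.962e+06 m.
E = −GMm / (2a).
E = −3.48e+17 · 1734 / (2 · 8.962e+06) J ≈ -3.367e+13 J = -33.67 TJ.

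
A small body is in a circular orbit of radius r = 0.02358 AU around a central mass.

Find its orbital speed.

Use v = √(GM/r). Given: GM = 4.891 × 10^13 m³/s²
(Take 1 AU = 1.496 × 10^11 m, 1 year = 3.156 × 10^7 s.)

Convert to SI: r = 0.02358 AU = 3.52757e+09 m.
For a circular orbit, gravity supplies the centripetal force, so v = √(GM / r).
v = √(4.891e+13 / 3.52757e+09) m/s ≈ 117.8 m/s = 0.02484 AU/year.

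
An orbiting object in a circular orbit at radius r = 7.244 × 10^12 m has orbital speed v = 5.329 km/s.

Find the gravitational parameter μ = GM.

Convert to SI: v = 5.329 km/s = 5329 m/s.
For a circular orbit v² = GM/r, so GM = v² · r.
GM = (5329)² · 7.244e+12 m³/s² ≈ 2.057e+20 m³/s² = 2.057 × 10^20 m³/s².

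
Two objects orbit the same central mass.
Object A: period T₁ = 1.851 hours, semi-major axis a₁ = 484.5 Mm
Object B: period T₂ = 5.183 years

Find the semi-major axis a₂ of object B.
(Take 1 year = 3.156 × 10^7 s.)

Convert to SI: T₁ = 1.851 hours = 6663.6 s; a₁ = 484.5 Mm = 4.845e+08 m; T₂ = 5.183 years = 1.63575e+08 s.
Kepler's third law: (T₁/T₂)² = (a₁/a₂)³ ⇒ a₂ = a₁ · (T₂/T₁)^(2/3).
T₂/T₁ = 1.63575e+08 / 6663.6 = 24547.6.
a₂ = 4.845e+08 · (24547.6)^(2/3) m ≈ 4.092e+11 m = 409.2 Gm.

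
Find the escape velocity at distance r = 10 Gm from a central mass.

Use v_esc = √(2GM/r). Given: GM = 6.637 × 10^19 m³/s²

Convert to SI: r = 10 Gm = 1e+10 m.
Escape velocity comes from setting total energy to zero: ½v² − GM/r = 0 ⇒ v_esc = √(2GM / r).
v_esc = √(2 · 6.637e+19 / 1e+10) m/s ≈ 1.152e+05 m/s = 115.2 km/s.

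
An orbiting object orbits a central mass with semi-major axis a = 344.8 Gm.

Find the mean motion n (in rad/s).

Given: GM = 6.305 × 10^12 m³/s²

Convert to SI: a = 344.8 Gm = 3.448e+11 m.
n = √(GM / a³).
n = √(6.305e+12 / (3.448e+11)³) rad/s ≈ 1.24e-11 rad/s.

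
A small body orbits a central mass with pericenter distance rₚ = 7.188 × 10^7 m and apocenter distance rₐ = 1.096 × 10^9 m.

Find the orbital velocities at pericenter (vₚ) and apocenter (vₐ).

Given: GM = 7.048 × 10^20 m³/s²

Use the vis-viva equation v² = GM(2/r − 1/a) with a = (rₚ + rₐ)/2 = (7.188e+07 + 1.096e+09)/2 = 5.8394e+08 m.
vₚ = √(GM · (2/rₚ − 1/a)) = √(7.048e+20 · (2/7.188e+07 − 1/5.8394e+08)) m/s ≈ 4.29e+06 m/s = 4290 km/s.
vₐ = √(GM · (2/rₐ − 1/a)) = √(7.048e+20 · (2/1.096e+09 − 1/5.8394e+08)) m/s ≈ 2.814e+05 m/s = 281.4 km/s.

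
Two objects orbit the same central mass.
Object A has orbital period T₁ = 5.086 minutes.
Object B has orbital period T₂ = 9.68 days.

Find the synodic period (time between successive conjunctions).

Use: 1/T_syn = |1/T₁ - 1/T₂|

Convert to SI: T₁ = 5.086 minutes = 305.16 s; T₂ = 9.68 days = 836352 s.
T_syn = |T₁ · T₂ / (T₁ − T₂)|.
T_syn = |305.16 · 836352 / (305.16 − 836352)| s ≈ 305.3 s = 5.088 minutes.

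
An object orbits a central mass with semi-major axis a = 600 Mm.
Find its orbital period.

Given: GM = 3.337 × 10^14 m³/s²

Convert to SI: a = 600 Mm = 6e+08 m.
Kepler's third law: T = 2π √(a³ / GM).
Substituting a = 6e+08 m and GM = 3.337e+14 m³/s²:
T = 2π √((6e+08)³ / 3.337e+14) s
T ≈ 5.055e+06 s = 58.51 days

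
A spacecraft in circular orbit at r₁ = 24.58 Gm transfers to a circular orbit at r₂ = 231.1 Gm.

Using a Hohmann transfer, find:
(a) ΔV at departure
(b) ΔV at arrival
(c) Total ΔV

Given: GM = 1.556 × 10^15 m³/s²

Convert to SI: r₁ = 24.58 Gm = 2.458e+10 m; r₂ = 231.1 Gm = 2.311e+11 m.
Transfer semi-major axis: a_t = (r₁ + r₂)/2 = (2.458e+10 + 2.311e+11)/2 = 1.2784e+11 m.
Circular speeds: v₁ = √(GM/r₁) = 251.602 m/s, v₂ = √(GM/r₂) = 82.055 m/s.
Transfer speeds (vis-viva v² = GM(2/r − 1/a_t)): v₁ᵗ = 338.283 m/s, v₂ᵗ = 35.9801 m/s.
(a) ΔV₁ = |v₁ᵗ − v₁| ≈ 86.68 m/s = 86.68 m/s.
(b) ΔV₂ = |v₂ − v₂ᵗ| ≈ 46.07 m/s = 46.07 m/s.
(c) ΔV_total = ΔV₁ + ΔV₂ ≈ 132.8 m/s = 132.8 m/s.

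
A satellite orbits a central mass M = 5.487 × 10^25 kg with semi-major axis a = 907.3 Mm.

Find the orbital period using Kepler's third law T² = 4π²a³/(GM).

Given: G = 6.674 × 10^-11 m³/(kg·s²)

Convert to SI: a = 907.3 Mm = 9.073e+08 m.
GM = G · M = 6.674e-11 · 5.487e+25 = 3.66202e+15 m³/s².
Kepler's third law: T = 2π √(a³ / GM).
Substituting a = 9.073e+08 m and GM = 3.66202e+15 m³/s²:
T = 2π √((9.073e+08)³ / 3.66202e+15) s
T ≈ 2.838e+06 s = 32.84 days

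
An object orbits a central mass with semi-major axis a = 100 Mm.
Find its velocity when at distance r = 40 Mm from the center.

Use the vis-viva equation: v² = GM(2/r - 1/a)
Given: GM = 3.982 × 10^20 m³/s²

Convert to SI: a = 100 Mm = 1e+08 m; r = 40 Mm = 4e+07 m.
Vis-viva: v = √(GM · (2/r − 1/a)).
2/r − 1/a = 2/4e+07 − 1/1e+08 = 4e-08 m⁻¹.
v = √(3.982e+20 · 4e-08) m/s ≈ 3.991e+06 m/s = 3991 km/s.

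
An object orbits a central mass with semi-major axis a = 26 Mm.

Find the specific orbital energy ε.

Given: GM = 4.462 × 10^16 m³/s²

Convert to SI: a = 26 Mm = 2.6e+07 m.
ε = −GM / (2a).
ε = −4.462e+16 / (2 · 2.6e+07) J/kg ≈ -8.581e+08 J/kg = -858.1 MJ/kg.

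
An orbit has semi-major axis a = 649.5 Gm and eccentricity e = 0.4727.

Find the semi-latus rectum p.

Convert to SI: a = 649.5 Gm = 6.495e+11 m.
p = a (1 − e²).
p = 6.495e+11 · (1 − (0.4727)²) = 6.495e+11 · 0.776555 ≈ 5.044e+11 m = 504.4 Gm.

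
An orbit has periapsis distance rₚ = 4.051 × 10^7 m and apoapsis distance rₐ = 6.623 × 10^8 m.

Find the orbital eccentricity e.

e = (rₐ − rₚ) / (rₐ + rₚ).
e = (6.623e+08 − 4.051e+07) / (6.623e+08 + 4.051e+07) = 6.2179e+08 / 7.0281e+08 ≈ 0.8847.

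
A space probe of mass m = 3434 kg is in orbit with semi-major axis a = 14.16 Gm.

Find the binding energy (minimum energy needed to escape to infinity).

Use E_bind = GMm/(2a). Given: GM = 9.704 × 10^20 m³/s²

Convert to SI: a = 14.16 Gm = 1.416e+10 m.
Total orbital energy is E = −GMm/(2a); binding energy is E_bind = −E = GMm/(2a).
E_bind = 9.704e+20 · 3434 / (2 · 1.416e+10) J ≈ 1.177e+14 J = 117.7 TJ.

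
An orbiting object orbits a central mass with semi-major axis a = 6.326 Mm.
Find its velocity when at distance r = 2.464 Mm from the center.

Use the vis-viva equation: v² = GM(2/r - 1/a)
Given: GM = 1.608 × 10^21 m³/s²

Convert to SI: a = 6.326 Mm = 6.326e+06 m; r = 2.464 Mm = 2.464e+06 m.
Vis-viva: v = √(GM · (2/r − 1/a)).
2/r − 1/a = 2/2.464e+06 − 1/6.326e+06 = 6.53611e-07 m⁻¹.
v = √(1.608e+21 · 6.53611e-07) m/s ≈ 3.242e+07 m/s = 3.242e+04 km/s.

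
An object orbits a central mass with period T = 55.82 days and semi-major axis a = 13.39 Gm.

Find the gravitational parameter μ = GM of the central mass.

Convert to SI: T = 55.82 days = 4.82285e+06 s; a = 13.39 Gm = 1.339e+10 m.
GM = 4π² · a³ / T².
GM = 4π² · (1.339e+10)³ / (4.82285e+06)² m³/s² ≈ 4.075e+18 m³/s² = 4.075 × 10^18 m³/s².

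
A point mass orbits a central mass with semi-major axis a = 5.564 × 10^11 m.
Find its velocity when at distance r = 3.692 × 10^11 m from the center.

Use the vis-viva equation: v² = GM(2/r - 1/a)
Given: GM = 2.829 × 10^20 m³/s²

Vis-viva: v = √(GM · (2/r − 1/a)).
2/r − 1/a = 2/3.692e+11 − 1/5.564e+11 = 3.61985e-12 m⁻¹.
v = √(2.829e+20 · 3.61985e-12) m/s ≈ 3.2e+04 m/s = 32 km/s.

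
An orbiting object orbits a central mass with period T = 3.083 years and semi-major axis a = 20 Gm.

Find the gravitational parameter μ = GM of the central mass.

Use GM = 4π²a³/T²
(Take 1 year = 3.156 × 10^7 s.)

Convert to SI: T = 3.083 years = 9.72995e+07 s; a = 20 Gm = 2e+10 m.
GM = 4π² · a³ / T².
GM = 4π² · (2e+10)³ / (9.72995e+07)² m³/s² ≈ 3.336e+16 m³/s² = 3.336 × 10^16 m³/s².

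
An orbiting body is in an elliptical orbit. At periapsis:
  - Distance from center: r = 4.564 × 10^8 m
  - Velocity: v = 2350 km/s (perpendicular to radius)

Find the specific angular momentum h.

Convert to SI: v = 2350 km/s = 2.35e+06 m/s.
With v perpendicular to r, h = r · v.
h = 4.564e+08 · 2.35e+06 m²/s ≈ 1.073e+15 m²/s.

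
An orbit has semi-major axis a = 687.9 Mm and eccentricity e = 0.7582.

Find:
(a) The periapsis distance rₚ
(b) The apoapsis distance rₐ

Convert to SI: a = 687.9 Mm = 6.879e+08 m.
(a) rₚ = a(1 − e) = 6.879e+08 · (1 − 0.7582) = 6.879e+08 · 0.2418 ≈ 1.663e+08 m = 166.3 Mm.
(b) rₐ = a(1 + e) = 6.879e+08 · (1 + 0.7582) = 6.879e+08 · 1.7582 ≈ 1.209e+09 m = 1.209 Gm.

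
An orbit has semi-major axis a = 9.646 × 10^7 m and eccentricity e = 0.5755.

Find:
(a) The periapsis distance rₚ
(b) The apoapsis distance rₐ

(a) rₚ = a(1 − e) = 9.646e+07 · (1 − 0.5755) = 9.646e+07 · 0.4245 ≈ 4.095e+07 m = 4.095 × 10^7 m.
(b) rₐ = a(1 + e) = 9.646e+07 · (1 + 0.5755) = 9.646e+07 · 1.5755 ≈ 1.52e+08 m = 1.52 × 10^8 m.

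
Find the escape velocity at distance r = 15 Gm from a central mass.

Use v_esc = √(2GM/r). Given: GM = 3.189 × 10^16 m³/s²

Convert to SI: r = 15 Gm = 1.5e+10 m.
Escape velocity comes from setting total energy to zero: ½v² − GM/r = 0 ⇒ v_esc = √(2GM / r).
v_esc = √(2 · 3.189e+16 / 1.5e+10) m/s ≈ 2062 m/s = 2.062 km/s.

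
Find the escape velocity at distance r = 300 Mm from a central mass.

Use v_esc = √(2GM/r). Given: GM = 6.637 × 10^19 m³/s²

Convert to SI: r = 300 Mm = 3e+08 m.
Escape velocity comes from setting total energy to zero: ½v² − GM/r = 0 ⇒ v_esc = √(2GM / r).
v_esc = √(2 · 6.637e+19 / 3e+08) m/s ≈ 6.652e+05 m/s = 665.2 km/s.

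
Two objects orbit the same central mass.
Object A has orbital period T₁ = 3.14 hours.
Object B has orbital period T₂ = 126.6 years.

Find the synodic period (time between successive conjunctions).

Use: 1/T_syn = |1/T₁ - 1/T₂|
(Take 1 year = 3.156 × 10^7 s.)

Convert to SI: T₁ = 3.14 hours = 11304 s; T₂ = 126.6 years = 3.9955e+09 s.
T_syn = |T₁ · T₂ / (T₁ − T₂)|.
T_syn = |11304 · 3.9955e+09 / (11304 − 3.9955e+09)| s ≈ 1.13e+04 s = 3.14 hours.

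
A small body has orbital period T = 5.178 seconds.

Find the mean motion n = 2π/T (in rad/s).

n = 2π / T.
n = 2π / 5.178 s ≈ 1.213 rad/s.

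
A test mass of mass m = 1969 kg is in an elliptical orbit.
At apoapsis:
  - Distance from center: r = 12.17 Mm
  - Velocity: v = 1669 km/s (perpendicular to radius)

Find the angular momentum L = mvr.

Convert to SI: r = 12.17 Mm = 1.217e+07 m; v = 1669 km/s = 1.669e+06 m/s.
Since v is perpendicular to r, L = m · v · r.
L = 1969 · 1.669e+06 · 1.217e+07 kg·m²/s ≈ 3.999e+16 kg·m²/s.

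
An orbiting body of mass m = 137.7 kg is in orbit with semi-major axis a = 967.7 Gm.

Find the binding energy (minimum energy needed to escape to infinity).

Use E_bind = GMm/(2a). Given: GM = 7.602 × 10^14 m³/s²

Convert to SI: a = 967.7 Gm = 9.677e+11 m.
Total orbital energy is E = −GMm/(2a); binding energy is E_bind = −E = GMm/(2a).
E_bind = 7.602e+14 · 137.7 / (2 · 9.677e+11) J ≈ 5.409e+04 J = 54.09 kJ.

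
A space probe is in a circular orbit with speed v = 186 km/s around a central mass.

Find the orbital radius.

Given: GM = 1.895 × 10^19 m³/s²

Convert to SI: v = 186 km/s = 186000 m/s.
For a circular orbit, v² = GM / r, so r = GM / v².
r = 1.895e+19 / (186000)² m ≈ 5.478e+08 m = 547.8 Mm.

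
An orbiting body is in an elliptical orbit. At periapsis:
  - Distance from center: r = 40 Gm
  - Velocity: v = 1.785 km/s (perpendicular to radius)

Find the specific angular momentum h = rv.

Convert to SI: r = 40 Gm = 4e+10 m; v = 1.785 km/s = 1785 m/s.
With v perpendicular to r, h = r · v.
h = 4e+10 · 1785 m²/s ≈ 7.14e+13 m²/s.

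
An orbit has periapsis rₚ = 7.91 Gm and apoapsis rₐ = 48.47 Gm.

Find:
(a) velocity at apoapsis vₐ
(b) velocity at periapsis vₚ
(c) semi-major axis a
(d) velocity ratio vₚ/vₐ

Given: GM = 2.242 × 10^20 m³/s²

Convert to SI: rₚ = 7.91 Gm = 7.91e+09 m; rₐ = 48.47 Gm = 4.847e+10 m.
(a) With a = (rₚ + rₐ)/2 = 2.819e+10 m, vₐ = √(GM (2/rₐ − 1/a)) = √(2.242e+20 · (2/4.847e+10 − 1/2.819e+10)) m/s ≈ 3.603e+04 m/s
(b) With a = (rₚ + rₐ)/2 = 2.819e+10 m, vₚ = √(GM (2/rₚ − 1/a)) = √(2.242e+20 · (2/7.91e+09 − 1/2.819e+10)) m/s ≈ 2.208e+05 m/s
(c) a = (rₚ + rₐ)/2 = (7.91e+09 + 4.847e+10)/2 ≈ 2.819e+10 m
(d) Conservation of angular momentum (rₚvₚ = rₐvₐ) gives vₚ/vₐ = rₐ/rₚ = 4.847e+10/7.91e+09 ≈ 6.128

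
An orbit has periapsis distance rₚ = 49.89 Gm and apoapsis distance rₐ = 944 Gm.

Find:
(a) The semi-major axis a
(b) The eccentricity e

Convert to SI: rₚ = 49.89 Gm = 4.989e+10 m; rₐ = 944 Gm = 9.44e+11 m.
(a) a = (rₚ + rₐ) / 2 = (4.989e+10 + 9.44e+11) / 2 ≈ 4.969e+11 m = 496.9 Gm.
(b) e = (rₐ − rₚ) / (rₐ + rₚ) = (9.44e+11 − 4.989e+10) / (9.44e+11 + 4.989e+10) ≈ 0.8996.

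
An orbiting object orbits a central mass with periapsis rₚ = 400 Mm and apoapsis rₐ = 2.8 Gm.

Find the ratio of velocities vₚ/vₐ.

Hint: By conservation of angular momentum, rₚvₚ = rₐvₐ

Convert to SI: rₚ = 400 Mm = 4e+08 m; rₐ = 2.8 Gm = 2.8e+09 m.
Conservation of angular momentum gives rₚvₚ = rₐvₐ, so vₚ/vₐ = rₐ/rₚ.
vₚ/vₐ = 2.8e+09 / 4e+08 ≈ 7.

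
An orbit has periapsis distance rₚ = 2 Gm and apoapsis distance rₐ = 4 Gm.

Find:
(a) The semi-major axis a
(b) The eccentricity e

Convert to SI: rₚ = 2 Gm = 2e+09 m; rₐ = 4 Gm = 4e+09 m.
(a) a = (rₚ + rₐ) / 2 = (2e+09 + 4e+09) / 2 ≈ 3e+09 m = 3 Gm.
(b) e = (rₐ − rₚ) / (rₐ + rₚ) = (4e+09 − 2e+09) / (4e+09 + 2e+09) ≈ 0.3333.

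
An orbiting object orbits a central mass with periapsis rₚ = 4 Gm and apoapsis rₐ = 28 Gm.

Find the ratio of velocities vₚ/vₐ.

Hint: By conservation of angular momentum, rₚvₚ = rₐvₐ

Convert to SI: rₚ = 4 Gm = 4e+09 m; rₐ = 28 Gm = 2.8e+10 m.
Conservation of angular momentum gives rₚvₚ = rₐvₐ, so vₚ/vₐ = rₐ/rₚ.
vₚ/vₐ = 2.8e+10 / 4e+09 ≈ 7.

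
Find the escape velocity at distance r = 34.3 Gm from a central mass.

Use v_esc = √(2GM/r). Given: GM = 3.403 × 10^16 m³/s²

Convert to SI: r = 34.3 Gm = 3.43e+10 m.
Escape velocity comes from setting total energy to zero: ½v² − GM/r = 0 ⇒ v_esc = √(2GM / r).
v_esc = √(2 · 3.403e+16 / 3.43e+10) m/s ≈ 1409 m/s = 1.409 km/s.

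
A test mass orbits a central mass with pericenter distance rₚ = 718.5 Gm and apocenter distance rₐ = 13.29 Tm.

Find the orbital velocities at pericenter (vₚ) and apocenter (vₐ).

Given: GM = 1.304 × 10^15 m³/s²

Convert to SI: rₚ = 718.5 Gm = 7.185e+11 m; rₐ = 13.29 Tm = 1.329e+13 m.
Use the vis-viva equation v² = GM(2/r − 1/a) with a = (rₚ + rₐ)/2 = (7.185e+11 + 1.329e+13)/2 = 7.00425e+12 m.
vₚ = √(GM · (2/rₚ − 1/a)) = √(1.304e+15 · (2/7.185e+11 − 1/7.00425e+12)) m/s ≈ 58.68 m/s = 58.68 m/s.
vₐ = √(GM · (2/rₐ − 1/a)) = √(1.304e+15 · (2/1.329e+13 − 1/7.00425e+12)) m/s ≈ 3.173 m/s = 3.173 m/s.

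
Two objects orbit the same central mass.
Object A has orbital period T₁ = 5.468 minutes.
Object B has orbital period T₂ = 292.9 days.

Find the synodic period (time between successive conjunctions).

Convert to SI: T₁ = 5.468 minutes = 328.08 s; T₂ = 292.9 days = 2.53066e+07 s.
T_syn = |T₁ · T₂ / (T₁ − T₂)|.
T_syn = |328.08 · 2.53066e+07 / (328.08 − 2.53066e+07)| s ≈ 328.1 s = 5.468 minutes.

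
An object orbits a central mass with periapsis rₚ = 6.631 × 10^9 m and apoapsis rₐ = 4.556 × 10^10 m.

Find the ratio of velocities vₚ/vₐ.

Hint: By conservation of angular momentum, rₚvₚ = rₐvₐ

Conservation of angular momentum gives rₚvₚ = rₐvₐ, so vₚ/vₐ = rₐ/rₚ.
vₚ/vₐ = 4.556e+10 / 6.631e+09 ≈ 6.871.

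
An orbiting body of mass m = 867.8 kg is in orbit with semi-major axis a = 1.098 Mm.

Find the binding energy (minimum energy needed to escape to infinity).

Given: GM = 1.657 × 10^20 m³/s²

Convert to SI: a = 1.098 Mm = 1.098e+06 m.
Total orbital energy is E = −GMm/(2a); binding energy is E_bind = −E = GMm/(2a).
E_bind = 1.657e+20 · 867.8 / (2 · 1.098e+06) J ≈ 6.548e+16 J = 65.48 PJ.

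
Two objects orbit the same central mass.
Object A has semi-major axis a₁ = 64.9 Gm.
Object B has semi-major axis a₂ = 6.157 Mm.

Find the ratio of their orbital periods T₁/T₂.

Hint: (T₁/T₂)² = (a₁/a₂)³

Convert to SI: a₁ = 64.9 Gm = 6.49e+10 m; a₂ = 6.157 Mm = 6.157e+06 m.
From Kepler's third law, (T₁/T₂)² = (a₁/a₂)³, so T₁/T₂ = (a₁/a₂)^(3/2).
a₁/a₂ = 6.49e+10 / 6.157e+06 = 10540.8.
T₁/T₂ = (10540.8)^(3/2) ≈ 1.082e+06.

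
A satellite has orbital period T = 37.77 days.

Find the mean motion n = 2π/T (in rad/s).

Convert to SI: T = 37.77 days = 3.26333e+06 s.
n = 2π / T.
n = 2π / 3.26333e+06 s ≈ 1.925e-06 rad/s.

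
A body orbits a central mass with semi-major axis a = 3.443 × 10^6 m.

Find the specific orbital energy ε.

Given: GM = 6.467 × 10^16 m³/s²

ε = −GM / (2a).
ε = −6.467e+16 / (2 · 3.443e+06) J/kg ≈ -9.392e+09 J/kg = -9.392 GJ/kg.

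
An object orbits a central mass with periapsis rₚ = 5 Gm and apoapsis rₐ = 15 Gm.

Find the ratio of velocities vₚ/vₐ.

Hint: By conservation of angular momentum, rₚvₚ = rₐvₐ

Convert to SI: rₚ = 5 Gm = 5e+09 m; rₐ = 15 Gm = 1.5e+10 m.
Conservation of angular momentum gives rₚvₚ = rₐvₐ, so vₚ/vₐ = rₐ/rₚ.
vₚ/vₐ = 1.5e+10 / 5e+09 ≈ 3.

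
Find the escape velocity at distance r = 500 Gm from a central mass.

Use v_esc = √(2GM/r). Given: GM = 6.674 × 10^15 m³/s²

Convert to SI: r = 500 Gm = 5e+11 m.
Escape velocity comes from setting total energy to zero: ½v² − GM/r = 0 ⇒ v_esc = √(2GM / r).
v_esc = √(2 · 6.674e+15 / 5e+11) m/s ≈ 163.4 m/s = 163.4 m/s.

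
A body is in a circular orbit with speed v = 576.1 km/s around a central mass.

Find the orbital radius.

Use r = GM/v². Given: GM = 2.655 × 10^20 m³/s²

Convert to SI: v = 576.1 km/s = 576100 m/s.
For a circular orbit, v² = GM / r, so r = GM / v².
r = 2.655e+20 / (576100)² m ≈ 8e+08 m = 800 Mm.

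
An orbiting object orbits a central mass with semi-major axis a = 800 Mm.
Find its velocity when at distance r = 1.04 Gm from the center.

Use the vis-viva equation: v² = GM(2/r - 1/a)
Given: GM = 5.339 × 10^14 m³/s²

Convert to SI: a = 800 Mm = 8e+08 m; r = 1.04 Gm = 1.04e+09 m.
Vis-viva: v = √(GM · (2/r − 1/a)).
2/r − 1/a = 2/1.04e+09 − 1/8e+08 = 6.73077e-10 m⁻¹.
v = √(5.339e+14 · 6.73077e-10) m/s ≈ 599.5 m/s = 599.5 m/s.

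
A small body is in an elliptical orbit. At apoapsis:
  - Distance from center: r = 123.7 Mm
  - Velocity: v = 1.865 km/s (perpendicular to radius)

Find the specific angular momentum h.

Convert to SI: r = 123.7 Mm = 1.237e+08 m; v = 1.865 km/s = 1865 m/s.
With v perpendicular to r, h = r · v.
h = 1.237e+08 · 1865 m²/s ≈ 2.307e+11 m²/s.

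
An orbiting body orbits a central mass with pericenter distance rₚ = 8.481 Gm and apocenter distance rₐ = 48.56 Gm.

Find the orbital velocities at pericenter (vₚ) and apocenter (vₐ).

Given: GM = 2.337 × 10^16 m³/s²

Convert to SI: rₚ = 8.481 Gm = 8.481e+09 m; rₐ = 48.56 Gm = 4.856e+10 m.
Use the vis-viva equation v² = GM(2/r − 1/a) with a = (rₚ + rₐ)/2 = (8.481e+09 + 4.856e+10)/2 = 2.85205e+10 m.
vₚ = √(GM · (2/rₚ − 1/a)) = √(2.337e+16 · (2/8.481e+09 − 1/2.85205e+10)) m/s ≈ 2166 m/s = 2.166 km/s.
vₐ = √(GM · (2/rₐ − 1/a)) = √(2.337e+16 · (2/4.856e+10 − 1/2.85205e+10)) m/s ≈ 378.3 m/s = 378.3 m/s.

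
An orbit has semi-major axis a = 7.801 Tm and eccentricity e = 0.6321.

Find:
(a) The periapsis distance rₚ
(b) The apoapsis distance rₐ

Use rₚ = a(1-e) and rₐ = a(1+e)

Convert to SI: a = 7.801 Tm = 7.801e+12 m.
(a) rₚ = a(1 − e) = 7.801e+12 · (1 − 0.6321) = 7.801e+12 · 0.3679 ≈ 2.87e+12 m = 2.87 Tm.
(b) rₐ = a(1 + e) = 7.801e+12 · (1 + 0.6321) = 7.801e+12 · 1.6321 ≈ 1.273e+13 m = 12.73 Tm.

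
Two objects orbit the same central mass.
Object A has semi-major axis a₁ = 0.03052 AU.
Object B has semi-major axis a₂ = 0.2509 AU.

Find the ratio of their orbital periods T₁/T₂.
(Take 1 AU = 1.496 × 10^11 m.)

Convert to SI: a₁ = 0.03052 AU = 4.56579e+09 m; a₂ = 0.2509 AU = 3.75346e+10 m.
From Kepler's third law, (T₁/T₂)² = (a₁/a₂)³, so T₁/T₂ = (a₁/a₂)^(3/2).
a₁/a₂ = 4.56579e+09 / 3.75346e+10 = 0.121642.
T₁/T₂ = (0.121642)^(3/2) ≈ 0.04243.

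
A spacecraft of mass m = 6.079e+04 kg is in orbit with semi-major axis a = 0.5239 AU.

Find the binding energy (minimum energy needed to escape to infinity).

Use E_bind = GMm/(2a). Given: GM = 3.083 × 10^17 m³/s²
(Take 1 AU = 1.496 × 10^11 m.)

Convert to SI: a = 0.5239 AU = 7.83754e+10 m.
Total orbital energy is E = −GMm/(2a); binding energy is E_bind = −E = GMm/(2a).
E_bind = 3.083e+17 · 6.079e+04 / (2 · 7.83754e+10) J ≈ 1.196e+11 J = 119.6 GJ.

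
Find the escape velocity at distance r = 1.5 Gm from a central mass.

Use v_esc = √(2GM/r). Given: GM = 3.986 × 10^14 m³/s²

Convert to SI: r = 1.5 Gm = 1.5e+09 m.
Escape velocity comes from setting total energy to zero: ½v² − GM/r = 0 ⇒ v_esc = √(2GM / r).
v_esc = √(2 · 3.986e+14 / 1.5e+09) m/s ≈ 729 m/s = 729 m/s.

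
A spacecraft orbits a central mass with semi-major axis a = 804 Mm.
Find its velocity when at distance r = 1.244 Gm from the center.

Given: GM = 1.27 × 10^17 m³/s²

Convert to SI: a = 804 Mm = 8.04e+08 m; r = 1.244 Gm = 1.244e+09 m.
Vis-viva: v = √(GM · (2/r − 1/a)).
2/r − 1/a = 2/1.244e+09 − 1/8.04e+08 = 3.63936e-10 m⁻¹.
v = √(1.27e+17 · 3.63936e-10) m/s ≈ 6799 m/s = 6.799 km/s.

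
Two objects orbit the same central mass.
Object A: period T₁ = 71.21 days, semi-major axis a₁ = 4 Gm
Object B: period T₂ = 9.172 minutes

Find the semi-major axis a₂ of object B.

Convert to SI: T₁ = 71.21 days = 6.15254e+06 s; a₁ = 4 Gm = 4e+09 m; T₂ = 9.172 minutes = 550.32 s.
Kepler's third law: (T₁/T₂)² = (a₁/a₂)³ ⇒ a₂ = a₁ · (T₂/T₁)^(2/3).
T₂/T₁ = 550.32 / 6.15254e+06 = 8.94459e-05.
a₂ = 4e+09 · (8.94459e-05)^(2/3) m ≈ 8e+06 m = 8 Mm.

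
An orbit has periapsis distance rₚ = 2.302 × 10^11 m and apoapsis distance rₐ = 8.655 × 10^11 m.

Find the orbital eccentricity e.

e = (rₐ − rₚ) / (rₐ + rₚ).
e = (8.655e+11 − 2.302e+11) / (8.655e+11 + 2.302e+11) = 6.353e+11 / 1.0957e+12 ≈ 0.5798.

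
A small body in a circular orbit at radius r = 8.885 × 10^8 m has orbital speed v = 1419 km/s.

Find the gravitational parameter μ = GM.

Convert to SI: v = 1419 km/s = 1.419e+06 m/s.
For a circular orbit v² = GM/r, so GM = v² · r.
GM = (1.419e+06)² · 8.885e+08 m³/s² ≈ 1.789e+21 m³/s² = 1.789 × 10^21 m³/s².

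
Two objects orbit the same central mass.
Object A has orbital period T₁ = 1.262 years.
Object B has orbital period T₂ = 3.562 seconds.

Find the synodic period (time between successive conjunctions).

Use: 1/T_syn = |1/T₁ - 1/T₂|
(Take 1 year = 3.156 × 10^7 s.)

Convert to SI: T₁ = 1.262 years = 3.98287e+07 s.
T_syn = |T₁ · T₂ / (T₁ − T₂)|.
T_syn = |3.98287e+07 · 3.562 / (3.98287e+07 − 3.562)| s ≈ 3.562 s = 3.562 seconds.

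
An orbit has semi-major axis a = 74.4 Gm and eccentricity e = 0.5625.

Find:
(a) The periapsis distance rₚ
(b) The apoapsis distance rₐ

Convert to SI: a = 74.4 Gm = 7.44e+10 m.
(a) rₚ = a(1 − e) = 7.44e+10 · (1 − 0.5625) = 7.44e+10 · 0.4375 ≈ 3.255e+10 m = 32.55 Gm.
(b) rₐ = a(1 + e) = 7.44e+10 · (1 + 0.5625) = 7.44e+10 · 1.5625 ≈ 1.162e+11 m = 116.2 Gm.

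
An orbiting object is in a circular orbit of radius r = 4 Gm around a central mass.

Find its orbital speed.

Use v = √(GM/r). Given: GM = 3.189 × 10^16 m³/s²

Convert to SI: r = 4 Gm = 4e+09 m.
For a circular orbit, gravity supplies the centripetal force, so v = √(GM / r).
v = √(3.189e+16 / 4e+09) m/s ≈ 2824 m/s = 2.824 km/s.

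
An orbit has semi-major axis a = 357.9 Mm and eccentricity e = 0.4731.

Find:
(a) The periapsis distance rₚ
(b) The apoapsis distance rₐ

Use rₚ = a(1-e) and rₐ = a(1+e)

Convert to SI: a = 357.9 Mm = 3.579e+08 m.
(a) rₚ = a(1 − e) = 3.579e+08 · (1 − 0.4731) = 3.579e+08 · 0.5269 ≈ 1.886e+08 m = 188.6 Mm.
(b) rₐ = a(1 + e) = 3.579e+08 · (1 + 0.4731) = 3.579e+08 · 1.4731 ≈ 5.272e+08 m = 527.2 Mm.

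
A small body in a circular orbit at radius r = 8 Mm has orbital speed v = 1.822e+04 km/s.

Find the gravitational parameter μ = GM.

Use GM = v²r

Convert to SI: r = 8 Mm = 8e+06 m; v = 1.822e+04 km/s = 1.822e+07 m/s.
For a circular orbit v² = GM/r, so GM = v² · r.
GM = (1.822e+07)² · 8e+06 m³/s² ≈ 2.656e+21 m³/s² = 2.656 × 10^21 m³/s².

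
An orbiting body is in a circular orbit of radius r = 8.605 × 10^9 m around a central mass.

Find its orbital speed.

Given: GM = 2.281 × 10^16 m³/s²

For a circular orbit, gravity supplies the centripetal force, so v = √(GM / r).
v = √(2.281e+16 / 8.605e+09) m/s ≈ 1628 m/s = 1.628 km/s.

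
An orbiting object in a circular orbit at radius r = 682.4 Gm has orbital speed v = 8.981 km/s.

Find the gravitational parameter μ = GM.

Convert to SI: r = 682.4 Gm = 6.824e+11 m; v = 8.981 km/s = 8981 m/s.
For a circular orbit v² = GM/r, so GM = v² · r.
GM = (8981)² · 6.824e+11 m³/s² ≈ 5.504e+19 m³/s² = 5.504 × 10^19 m³/s².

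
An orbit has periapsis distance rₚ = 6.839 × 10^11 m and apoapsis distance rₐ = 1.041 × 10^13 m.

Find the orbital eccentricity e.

e = (rₐ − rₚ) / (rₐ + rₚ).
e = (1.041e+13 − 6.839e+11) / (1.041e+13 + 6.839e+11) = 9.7261e+12 / 1.10939e+13 ≈ 0.8767.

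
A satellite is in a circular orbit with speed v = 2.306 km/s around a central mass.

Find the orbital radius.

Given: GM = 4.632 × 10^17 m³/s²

Convert to SI: v = 2.306 km/s = 2306 m/s.
For a circular orbit, v² = GM / r, so r = GM / v².
r = 4.632e+17 / (2306)² m ≈ 8.711e+10 m = 87.11 Gm.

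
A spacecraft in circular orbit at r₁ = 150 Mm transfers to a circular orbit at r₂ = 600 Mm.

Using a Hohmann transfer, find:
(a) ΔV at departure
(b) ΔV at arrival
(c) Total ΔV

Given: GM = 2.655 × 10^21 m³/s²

Convert to SI: r₁ = 150 Mm = 1.5e+08 m; r₂ = 600 Mm = 6e+08 m.
Transfer semi-major axis: a_t = (r₁ + r₂)/2 = (1.5e+08 + 6e+08)/2 = 3.75e+08 m.
Circular speeds: v₁ = √(GM/r₁) = 4.20714e+06 m/s, v₂ = √(GM/r₂) = 2.10357e+06 m/s.
Transfer speeds (vis-viva v² = GM(2/r − 1/a_t)): v₁ᵗ = 5.32165e+06 m/s, v₂ᵗ = 1.33041e+06 m/s.
(a) ΔV₁ = |v₁ᵗ − v₁| ≈ 1.115e+06 m/s = 1115 km/s.
(b) ΔV₂ = |v₂ − v₂ᵗ| ≈ 7.732e+05 m/s = 773.2 km/s.
(c) ΔV_total = ΔV₁ + ΔV₂ ≈ 1.888e+06 m/s = 1888 km/s.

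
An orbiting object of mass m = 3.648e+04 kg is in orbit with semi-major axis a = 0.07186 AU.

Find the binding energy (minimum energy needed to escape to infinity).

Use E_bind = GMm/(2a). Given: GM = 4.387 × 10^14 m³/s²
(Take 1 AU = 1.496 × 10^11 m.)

Convert to SI: a = 0.07186 AU = 1.07503e+10 m.
Total orbital energy is E = −GMm/(2a); binding energy is E_bind = −E = GMm/(2a).
E_bind = 4.387e+14 · 3.648e+04 / (2 · 1.07503e+10) J ≈ 7.443e+08 J = 744.3 MJ.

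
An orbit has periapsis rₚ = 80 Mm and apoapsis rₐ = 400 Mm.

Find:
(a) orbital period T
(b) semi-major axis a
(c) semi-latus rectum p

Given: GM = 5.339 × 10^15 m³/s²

Convert to SI: rₚ = 80 Mm = 8e+07 m; rₐ = 400 Mm = 4e+08 m.
(a) With a = (rₚ + rₐ)/2 = 2.4e+08 m, T = 2π √(a³/GM) = 2π √((2.4e+08)³/5.339e+15) s ≈ 3.197e+05 s
(b) a = (rₚ + rₐ)/2 = (8e+07 + 4e+08)/2 ≈ 2.4e+08 m
(c) From a = (rₚ + rₐ)/2 = 2.4e+08 m and e = (rₐ − rₚ)/(rₐ + rₚ) = 0.666667, p = a(1 − e²) = 2.4e+08 · (1 − (0.666667)²) ≈ 1.333e+08 m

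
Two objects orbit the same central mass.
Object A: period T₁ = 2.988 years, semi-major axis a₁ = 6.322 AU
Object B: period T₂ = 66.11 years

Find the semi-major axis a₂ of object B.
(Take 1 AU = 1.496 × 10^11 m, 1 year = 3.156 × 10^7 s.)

Convert to SI: T₁ = 2.988 years = 9.43013e+07 s; a₁ = 6.322 AU = 9.45771e+11 m; T₂ = 66.11 years = 2.08643e+09 s.
Kepler's third law: (T₁/T₂)² = (a₁/a₂)³ ⇒ a₂ = a₁ · (T₂/T₁)^(2/3).
T₂/T₁ = 2.08643e+09 / 9.43013e+07 = 22.1252.
a₂ = 9.45771e+11 · (22.1252)^(2/3) m ≈ 7.454e+12 m = 49.82 AU.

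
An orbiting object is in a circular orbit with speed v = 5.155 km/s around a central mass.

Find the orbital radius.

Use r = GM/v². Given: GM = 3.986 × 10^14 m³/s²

Convert to SI: v = 5.155 km/s = 5155 m/s.
For a circular orbit, v² = GM / r, so r = GM / v².
r = 3.986e+14 / (5155)² m ≈ 1.5e+07 m = 15 Mm.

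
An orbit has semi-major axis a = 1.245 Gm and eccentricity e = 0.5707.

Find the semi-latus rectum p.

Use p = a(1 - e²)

Convert to SI: a = 1.245 Gm = 1.245e+09 m.
p = a (1 − e²).
p = 1.245e+09 · (1 − (0.5707)²) = 1.245e+09 · 0.674302 ≈ 8.395e+08 m = 839.5 Mm.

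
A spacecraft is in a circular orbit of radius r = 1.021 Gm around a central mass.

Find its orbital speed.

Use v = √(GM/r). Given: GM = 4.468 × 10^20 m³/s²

Convert to SI: r = 1.021 Gm = 1.021e+09 m.
For a circular orbit, gravity supplies the centripetal force, so v = √(GM / r).
v = √(4.468e+20 / 1.021e+09) m/s ≈ 6.615e+05 m/s = 661.5 km/s.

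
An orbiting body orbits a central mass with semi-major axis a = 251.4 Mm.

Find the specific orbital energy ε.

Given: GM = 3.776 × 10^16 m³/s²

Convert to SI: a = 251.4 Mm = 2.514e+08 m.
ε = −GM / (2a).
ε = −3.776e+16 / (2 · 2.514e+08) J/kg ≈ -7.51e+07 J/kg = -75.1 MJ/kg.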